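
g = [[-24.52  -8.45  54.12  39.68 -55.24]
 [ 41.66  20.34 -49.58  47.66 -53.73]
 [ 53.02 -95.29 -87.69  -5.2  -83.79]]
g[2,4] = -83.79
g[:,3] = [39.68, 47.66, -5.2]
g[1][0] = 41.66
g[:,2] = [54.12, -49.58, -87.69]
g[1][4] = -53.73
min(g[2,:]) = -95.29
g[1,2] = -49.58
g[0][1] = -8.45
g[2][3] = -5.2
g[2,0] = 53.02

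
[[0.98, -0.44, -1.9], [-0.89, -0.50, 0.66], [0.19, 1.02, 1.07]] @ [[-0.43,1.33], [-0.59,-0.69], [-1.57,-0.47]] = [[2.82, 2.5], [-0.36, -1.15], [-2.36, -0.95]]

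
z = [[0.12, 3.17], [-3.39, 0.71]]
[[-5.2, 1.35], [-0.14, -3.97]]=z@[[-0.3, 1.25], [-1.63, 0.38]]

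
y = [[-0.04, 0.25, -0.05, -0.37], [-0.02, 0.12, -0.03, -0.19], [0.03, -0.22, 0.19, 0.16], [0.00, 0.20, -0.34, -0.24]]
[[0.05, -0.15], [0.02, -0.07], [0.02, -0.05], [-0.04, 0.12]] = y @ [[0.15,-0.43], [0.06,-0.18], [0.26,-0.75], [-0.15,0.43]]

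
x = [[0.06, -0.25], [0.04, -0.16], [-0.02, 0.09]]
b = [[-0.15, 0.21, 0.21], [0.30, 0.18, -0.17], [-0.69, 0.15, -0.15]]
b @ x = [[-0.00, 0.02], [0.03, -0.12], [-0.03, 0.13]]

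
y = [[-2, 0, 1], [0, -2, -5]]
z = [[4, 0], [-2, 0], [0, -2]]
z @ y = [[-8, 0, 4], [4, 0, -2], [0, 4, 10]]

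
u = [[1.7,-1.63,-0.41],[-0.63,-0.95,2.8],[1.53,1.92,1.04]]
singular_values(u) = [3.05, 2.74, 2.27]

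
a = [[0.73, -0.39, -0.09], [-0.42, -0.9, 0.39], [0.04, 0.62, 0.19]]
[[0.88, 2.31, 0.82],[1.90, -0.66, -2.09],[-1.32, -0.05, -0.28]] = a@[[0.06, 2.99, 0.98], [-2.14, -0.44, 0.47], [0.00, 0.52, -3.21]]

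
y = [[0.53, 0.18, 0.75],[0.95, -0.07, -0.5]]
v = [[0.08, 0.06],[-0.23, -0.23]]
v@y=[[0.1, 0.01, 0.03],[-0.34, -0.03, -0.06]]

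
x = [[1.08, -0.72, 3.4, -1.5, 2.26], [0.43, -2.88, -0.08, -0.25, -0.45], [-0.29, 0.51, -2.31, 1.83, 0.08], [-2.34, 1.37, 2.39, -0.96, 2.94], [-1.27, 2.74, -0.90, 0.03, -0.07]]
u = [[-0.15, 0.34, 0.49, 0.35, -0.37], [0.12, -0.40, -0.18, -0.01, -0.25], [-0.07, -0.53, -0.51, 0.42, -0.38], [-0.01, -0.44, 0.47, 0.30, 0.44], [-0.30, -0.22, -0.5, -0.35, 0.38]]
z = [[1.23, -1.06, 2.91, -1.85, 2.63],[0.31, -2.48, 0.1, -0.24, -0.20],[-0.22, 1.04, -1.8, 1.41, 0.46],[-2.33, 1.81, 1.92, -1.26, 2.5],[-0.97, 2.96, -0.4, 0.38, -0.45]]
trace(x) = -5.14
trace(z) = -4.76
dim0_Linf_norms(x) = [2.34, 2.88, 3.4, 1.83, 2.94]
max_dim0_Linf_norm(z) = 2.96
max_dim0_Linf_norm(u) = 0.53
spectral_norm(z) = 5.77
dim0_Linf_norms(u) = [0.3, 0.53, 0.51, 0.42, 0.44]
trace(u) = -0.38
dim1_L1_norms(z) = [9.68, 3.33, 4.93, 9.82, 5.16]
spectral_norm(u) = 1.16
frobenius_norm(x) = 8.42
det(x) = 28.52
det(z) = -0.26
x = z + u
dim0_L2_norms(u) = [0.36, 0.89, 1.0, 0.72, 0.83]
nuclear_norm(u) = 3.51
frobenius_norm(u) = 1.77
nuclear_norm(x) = 15.09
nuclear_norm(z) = 14.21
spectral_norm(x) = 6.28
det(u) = -0.06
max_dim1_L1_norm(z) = 9.82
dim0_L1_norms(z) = [5.06, 9.35, 7.13, 5.14, 6.24]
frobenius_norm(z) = 8.05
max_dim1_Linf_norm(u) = 0.53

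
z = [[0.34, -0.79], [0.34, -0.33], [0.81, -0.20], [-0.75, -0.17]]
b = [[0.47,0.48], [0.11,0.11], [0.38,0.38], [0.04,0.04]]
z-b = [[-0.13, -1.27], [0.23, -0.44], [0.43, -0.58], [-0.79, -0.21]]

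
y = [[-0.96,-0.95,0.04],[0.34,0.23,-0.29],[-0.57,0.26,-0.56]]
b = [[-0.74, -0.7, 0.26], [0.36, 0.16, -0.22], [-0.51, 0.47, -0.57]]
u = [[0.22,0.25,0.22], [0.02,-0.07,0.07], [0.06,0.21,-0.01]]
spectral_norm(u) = 0.43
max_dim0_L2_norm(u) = 0.33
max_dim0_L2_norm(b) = 0.97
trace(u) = 0.14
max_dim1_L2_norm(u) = 0.4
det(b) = -0.17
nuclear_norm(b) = 2.19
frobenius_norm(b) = 1.45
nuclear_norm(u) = 0.61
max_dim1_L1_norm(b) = 1.7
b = y + u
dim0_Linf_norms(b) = [0.74, 0.7, 0.57]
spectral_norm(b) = 1.14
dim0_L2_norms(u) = [0.23, 0.33, 0.23]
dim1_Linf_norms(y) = [0.96, 0.34, 0.57]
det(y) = -0.28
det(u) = -0.00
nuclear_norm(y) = 2.49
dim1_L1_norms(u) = [0.69, 0.16, 0.28]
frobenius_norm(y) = 1.67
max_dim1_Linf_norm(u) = 0.25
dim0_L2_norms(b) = [0.97, 0.86, 0.66]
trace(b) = -1.15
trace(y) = -1.29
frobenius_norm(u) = 0.47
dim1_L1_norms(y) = [1.95, 0.86, 1.39]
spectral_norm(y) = 1.43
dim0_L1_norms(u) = [0.3, 0.53, 0.3]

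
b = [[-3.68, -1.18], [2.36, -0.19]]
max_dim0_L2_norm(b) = 4.37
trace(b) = -3.87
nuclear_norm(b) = 5.24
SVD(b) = [[-0.86, 0.51], [0.51, 0.86]] @ diag([4.464471012696933, 0.7803836087392036]) @ [[0.98, 0.21], [0.21, -0.98]]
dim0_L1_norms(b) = [6.04, 1.37]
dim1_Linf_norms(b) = [3.68, 2.36]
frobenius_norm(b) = 4.53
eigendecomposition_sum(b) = [[-5.40, -2.83],[5.66, 2.96]] + [[1.72, 1.65], [-3.30, -3.15]]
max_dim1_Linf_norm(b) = 3.68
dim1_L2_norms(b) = [3.86, 2.37]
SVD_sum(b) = [[-3.76, -0.79],  [2.22, 0.47]] + [[0.08, -0.39], [0.14, -0.66]]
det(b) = 3.48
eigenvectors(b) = [[-0.69, 0.46], [0.72, -0.89]]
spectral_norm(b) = 4.46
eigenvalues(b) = [-2.45, -1.42]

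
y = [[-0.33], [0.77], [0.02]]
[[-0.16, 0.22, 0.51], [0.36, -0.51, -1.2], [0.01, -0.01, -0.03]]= y@ [[0.47, -0.66, -1.56]]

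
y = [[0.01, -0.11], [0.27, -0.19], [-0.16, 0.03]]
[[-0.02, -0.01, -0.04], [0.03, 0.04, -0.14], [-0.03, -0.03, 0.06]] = y@[[0.25, 0.20, -0.32], [0.21, 0.10, 0.30]]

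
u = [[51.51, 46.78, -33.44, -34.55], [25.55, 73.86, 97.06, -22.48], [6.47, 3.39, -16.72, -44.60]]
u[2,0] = 6.47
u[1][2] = 97.06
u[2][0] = 6.47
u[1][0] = 25.55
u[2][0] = 6.47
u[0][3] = -34.55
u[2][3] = -44.6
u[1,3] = -22.48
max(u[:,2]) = 97.06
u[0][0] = 51.51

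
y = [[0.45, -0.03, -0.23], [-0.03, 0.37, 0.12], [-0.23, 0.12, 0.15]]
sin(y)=[[0.43, -0.02, -0.22], [-0.02, 0.36, 0.11], [-0.22, 0.11, 0.14]]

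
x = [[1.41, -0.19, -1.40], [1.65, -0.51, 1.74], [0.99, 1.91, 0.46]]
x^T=[[1.41, 1.65, 0.99], [-0.19, -0.51, 1.91], [-1.40, 1.74, 0.46]]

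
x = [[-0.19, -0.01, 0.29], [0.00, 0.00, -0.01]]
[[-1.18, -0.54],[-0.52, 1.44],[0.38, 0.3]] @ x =[[0.22,0.01,-0.34], [0.10,0.01,-0.17], [-0.07,-0.0,0.11]]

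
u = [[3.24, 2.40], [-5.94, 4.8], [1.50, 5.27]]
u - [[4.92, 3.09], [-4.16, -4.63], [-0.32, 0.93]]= [[-1.68, -0.69], [-1.78, 9.43], [1.82, 4.34]]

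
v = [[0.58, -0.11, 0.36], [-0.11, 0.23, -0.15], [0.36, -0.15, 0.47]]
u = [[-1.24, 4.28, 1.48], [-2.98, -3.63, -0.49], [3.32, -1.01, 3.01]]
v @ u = [[0.80,2.52,2.00], [-1.05,-1.15,-0.73], [1.56,1.61,2.02]]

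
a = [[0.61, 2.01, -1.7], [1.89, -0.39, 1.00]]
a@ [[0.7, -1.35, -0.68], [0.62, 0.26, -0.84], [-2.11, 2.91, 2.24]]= [[5.26, -5.25, -5.91], [-1.03, 0.26, 1.28]]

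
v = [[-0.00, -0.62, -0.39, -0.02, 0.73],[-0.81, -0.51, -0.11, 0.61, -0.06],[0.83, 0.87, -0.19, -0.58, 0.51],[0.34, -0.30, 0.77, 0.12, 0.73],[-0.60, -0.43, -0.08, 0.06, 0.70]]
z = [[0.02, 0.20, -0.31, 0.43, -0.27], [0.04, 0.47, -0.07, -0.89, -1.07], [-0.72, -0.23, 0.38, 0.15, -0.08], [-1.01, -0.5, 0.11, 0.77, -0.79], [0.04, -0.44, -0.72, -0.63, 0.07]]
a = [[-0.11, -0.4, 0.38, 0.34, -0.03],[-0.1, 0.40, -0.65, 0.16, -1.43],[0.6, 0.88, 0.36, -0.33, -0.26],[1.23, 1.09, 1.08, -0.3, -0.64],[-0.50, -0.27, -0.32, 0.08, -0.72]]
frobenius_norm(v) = 2.62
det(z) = 0.32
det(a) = 0.09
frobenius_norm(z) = 2.63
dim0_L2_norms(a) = [1.46, 1.53, 1.4, 0.59, 1.74]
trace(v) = 0.12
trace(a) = -0.37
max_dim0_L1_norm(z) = 2.87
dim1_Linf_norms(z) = [0.43, 1.07, 0.72, 1.01, 0.72]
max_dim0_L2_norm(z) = 1.41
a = z @ v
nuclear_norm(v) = 4.97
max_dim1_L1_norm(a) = 4.34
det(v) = 0.27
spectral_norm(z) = 1.80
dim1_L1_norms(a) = [1.26, 2.74, 2.43, 4.34, 1.89]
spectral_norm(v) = 1.90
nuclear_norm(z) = 5.15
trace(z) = 1.71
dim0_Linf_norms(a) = [1.23, 1.09, 1.08, 0.34, 1.43]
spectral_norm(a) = 2.44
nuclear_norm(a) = 5.35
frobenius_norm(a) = 3.14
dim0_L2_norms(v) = [1.35, 1.29, 0.89, 0.85, 1.35]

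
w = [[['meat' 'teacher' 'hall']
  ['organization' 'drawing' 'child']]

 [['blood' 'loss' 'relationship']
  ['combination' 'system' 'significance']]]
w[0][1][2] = 'child'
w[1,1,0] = 'combination'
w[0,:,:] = [['meat', 'teacher', 'hall'], ['organization', 'drawing', 'child']]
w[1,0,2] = 'relationship'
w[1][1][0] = 'combination'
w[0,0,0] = 'meat'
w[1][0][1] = 'loss'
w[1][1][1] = 'system'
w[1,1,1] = 'system'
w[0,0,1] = 'teacher'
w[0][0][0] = 'meat'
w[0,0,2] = 'hall'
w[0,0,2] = 'hall'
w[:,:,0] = [['meat', 'organization'], ['blood', 'combination']]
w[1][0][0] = 'blood'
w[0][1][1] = 'drawing'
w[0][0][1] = 'teacher'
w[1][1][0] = 'combination'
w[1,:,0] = ['blood', 'combination']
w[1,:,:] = [['blood', 'loss', 'relationship'], ['combination', 'system', 'significance']]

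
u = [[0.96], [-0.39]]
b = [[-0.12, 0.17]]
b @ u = [[-0.18]]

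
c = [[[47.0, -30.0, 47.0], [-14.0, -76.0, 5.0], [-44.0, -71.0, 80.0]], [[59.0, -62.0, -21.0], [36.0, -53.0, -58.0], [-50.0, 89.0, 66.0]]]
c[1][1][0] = 36.0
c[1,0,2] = -21.0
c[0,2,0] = -44.0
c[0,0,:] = [47.0, -30.0, 47.0]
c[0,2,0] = -44.0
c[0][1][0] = -14.0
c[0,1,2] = 5.0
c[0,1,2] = 5.0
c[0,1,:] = [-14.0, -76.0, 5.0]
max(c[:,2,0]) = -44.0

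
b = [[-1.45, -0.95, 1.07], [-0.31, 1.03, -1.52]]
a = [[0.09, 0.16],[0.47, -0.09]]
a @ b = [[-0.18, 0.08, -0.15], [-0.65, -0.54, 0.64]]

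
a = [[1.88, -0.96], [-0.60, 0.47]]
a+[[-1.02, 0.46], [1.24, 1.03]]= [[0.86,-0.5], [0.64,1.5]]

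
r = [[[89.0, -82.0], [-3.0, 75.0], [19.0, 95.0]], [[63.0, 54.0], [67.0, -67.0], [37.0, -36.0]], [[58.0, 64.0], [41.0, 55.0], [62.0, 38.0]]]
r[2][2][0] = 62.0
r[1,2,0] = 37.0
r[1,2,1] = -36.0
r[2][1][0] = 41.0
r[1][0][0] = 63.0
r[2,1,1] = 55.0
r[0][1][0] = -3.0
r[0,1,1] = 75.0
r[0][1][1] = 75.0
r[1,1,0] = 67.0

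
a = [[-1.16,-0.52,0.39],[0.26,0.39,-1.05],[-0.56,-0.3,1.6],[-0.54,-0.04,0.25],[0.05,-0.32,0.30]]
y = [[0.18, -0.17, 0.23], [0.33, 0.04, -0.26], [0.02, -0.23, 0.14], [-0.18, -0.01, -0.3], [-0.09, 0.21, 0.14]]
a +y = [[-0.98, -0.69, 0.62],[0.59, 0.43, -1.31],[-0.54, -0.53, 1.74],[-0.72, -0.05, -0.05],[-0.04, -0.11, 0.44]]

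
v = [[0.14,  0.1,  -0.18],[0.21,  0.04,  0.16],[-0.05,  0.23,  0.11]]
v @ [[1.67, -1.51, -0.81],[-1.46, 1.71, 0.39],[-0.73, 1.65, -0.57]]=[[0.22, -0.34, 0.03], [0.18, 0.02, -0.25], [-0.5, 0.65, 0.07]]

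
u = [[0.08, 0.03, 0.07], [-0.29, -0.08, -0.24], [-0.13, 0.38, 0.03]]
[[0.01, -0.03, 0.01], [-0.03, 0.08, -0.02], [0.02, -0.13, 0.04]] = u @ [[0.17, -0.26, 0.03], [0.13, -0.44, 0.12], [-0.12, 0.11, 0.02]]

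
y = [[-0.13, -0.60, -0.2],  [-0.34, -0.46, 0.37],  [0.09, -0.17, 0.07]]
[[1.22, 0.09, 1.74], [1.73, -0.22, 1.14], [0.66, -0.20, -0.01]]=y@[[0.64, -0.83, -2.46], [-2.78, 0.34, -1.86], [1.82, -0.93, -1.50]]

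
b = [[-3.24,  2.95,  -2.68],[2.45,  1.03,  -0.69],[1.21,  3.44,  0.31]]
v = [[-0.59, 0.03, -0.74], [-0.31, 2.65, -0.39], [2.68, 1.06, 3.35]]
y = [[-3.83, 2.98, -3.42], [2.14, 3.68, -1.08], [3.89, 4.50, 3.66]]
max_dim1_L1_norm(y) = 12.05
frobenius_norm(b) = 6.88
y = v + b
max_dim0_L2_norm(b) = 4.65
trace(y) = 3.51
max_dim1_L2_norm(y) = 6.98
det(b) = -32.68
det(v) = 0.02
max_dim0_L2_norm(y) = 6.53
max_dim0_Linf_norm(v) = 3.35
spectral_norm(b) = 5.33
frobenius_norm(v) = 5.26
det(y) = -90.04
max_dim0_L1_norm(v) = 4.48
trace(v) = 5.41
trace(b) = -1.90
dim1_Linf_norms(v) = [0.74, 2.65, 3.35]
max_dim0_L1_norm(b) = 7.42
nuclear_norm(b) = 10.91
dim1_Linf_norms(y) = [3.83, 3.68, 4.5]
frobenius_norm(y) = 10.16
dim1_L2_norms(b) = [5.14, 2.75, 3.66]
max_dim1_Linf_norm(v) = 3.35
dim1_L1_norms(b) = [8.87, 4.17, 4.96]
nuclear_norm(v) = 7.22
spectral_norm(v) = 4.51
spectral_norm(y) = 7.95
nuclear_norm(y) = 15.87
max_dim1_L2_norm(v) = 4.42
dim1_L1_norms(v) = [1.36, 3.35, 7.09]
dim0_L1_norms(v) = [3.58, 3.74, 4.48]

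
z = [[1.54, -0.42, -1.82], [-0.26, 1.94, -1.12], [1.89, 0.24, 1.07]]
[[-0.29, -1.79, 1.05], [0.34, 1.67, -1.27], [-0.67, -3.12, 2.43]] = z@[[-0.30, -1.49, 1.09], [0.07, 0.44, -0.27], [-0.11, -0.38, 0.41]]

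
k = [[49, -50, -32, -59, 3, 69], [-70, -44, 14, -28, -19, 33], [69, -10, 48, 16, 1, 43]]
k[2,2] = 48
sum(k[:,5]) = 145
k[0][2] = -32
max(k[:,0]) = 69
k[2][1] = -10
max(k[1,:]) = 33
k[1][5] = 33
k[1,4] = -19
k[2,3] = 16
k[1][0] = -70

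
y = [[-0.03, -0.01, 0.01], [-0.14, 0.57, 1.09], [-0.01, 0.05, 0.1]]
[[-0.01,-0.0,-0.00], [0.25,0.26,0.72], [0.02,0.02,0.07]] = y @ [[0.43, -0.05, 0.31], [-0.05, 0.35, 0.05], [0.31, 0.05, 0.67]]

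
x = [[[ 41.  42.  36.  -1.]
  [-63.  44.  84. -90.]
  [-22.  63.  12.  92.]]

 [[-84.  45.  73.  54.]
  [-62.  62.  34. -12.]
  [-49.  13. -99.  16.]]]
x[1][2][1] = 13.0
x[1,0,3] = 54.0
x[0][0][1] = 42.0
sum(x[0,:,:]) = 238.0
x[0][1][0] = -63.0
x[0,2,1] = 63.0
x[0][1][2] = 84.0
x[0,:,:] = [[41.0, 42.0, 36.0, -1.0], [-63.0, 44.0, 84.0, -90.0], [-22.0, 63.0, 12.0, 92.0]]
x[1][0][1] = 45.0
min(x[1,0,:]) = -84.0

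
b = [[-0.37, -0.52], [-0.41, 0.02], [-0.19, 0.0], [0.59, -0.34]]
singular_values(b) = [0.83, 0.62]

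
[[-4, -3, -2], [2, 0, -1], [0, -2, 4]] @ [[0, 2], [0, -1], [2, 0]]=[[-4, -5], [-2, 4], [8, 2]]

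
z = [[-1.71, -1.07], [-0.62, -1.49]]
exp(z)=[[0.25,-0.24], [-0.14,0.30]]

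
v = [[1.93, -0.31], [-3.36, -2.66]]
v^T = [[1.93, -3.36], [-0.31, -2.66]]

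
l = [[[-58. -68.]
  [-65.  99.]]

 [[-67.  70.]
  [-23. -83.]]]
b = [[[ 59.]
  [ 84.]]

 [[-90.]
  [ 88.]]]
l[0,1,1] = 99.0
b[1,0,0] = -90.0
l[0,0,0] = -58.0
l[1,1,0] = -23.0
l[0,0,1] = -68.0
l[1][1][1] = -83.0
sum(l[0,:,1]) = 31.0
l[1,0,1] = 70.0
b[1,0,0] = -90.0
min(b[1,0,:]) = -90.0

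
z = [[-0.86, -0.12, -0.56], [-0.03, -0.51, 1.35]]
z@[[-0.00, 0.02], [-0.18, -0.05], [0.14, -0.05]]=[[-0.06, 0.02],[0.28, -0.04]]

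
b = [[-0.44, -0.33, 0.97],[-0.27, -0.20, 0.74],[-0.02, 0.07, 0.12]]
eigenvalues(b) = [-0.67, -0.04, 0.19]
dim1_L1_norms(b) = [1.74, 1.21, 0.21]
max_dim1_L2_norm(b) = 1.12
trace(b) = -0.52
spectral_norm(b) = 1.38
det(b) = 0.01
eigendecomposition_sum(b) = [[-0.4, -0.41, 0.86], [-0.24, -0.25, 0.53], [0.01, 0.01, -0.03]] + [[-0.02, 0.03, -0.02], [0.01, -0.01, 0.01], [-0.01, 0.01, -0.01]] + [[-0.02, 0.04, 0.13],[-0.03, 0.06, 0.20],[-0.03, 0.05, 0.15]]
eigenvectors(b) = [[0.85, 0.91, 0.46], [0.53, -0.34, 0.70], [-0.02, 0.26, 0.54]]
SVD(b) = [[-0.81, 0.31, 0.5], [-0.59, -0.32, -0.74], [-0.07, -0.90, 0.44]] @ diag([1.3817911308964297, 0.11453676570093223, 0.03368382221091325]) @ [[0.37, 0.27, -0.89],  [-0.28, -0.88, -0.39],  [-0.89, 0.39, -0.25]]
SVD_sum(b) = [[-0.42,  -0.31,  0.99], [-0.3,  -0.22,  0.72], [-0.04,  -0.03,  0.08]] + [[-0.01,-0.03,-0.01], [0.01,0.03,0.01], [0.03,0.09,0.04]] + [[-0.02, 0.01, -0.00], [0.02, -0.01, 0.01], [-0.01, 0.01, -0.00]]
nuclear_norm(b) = 1.53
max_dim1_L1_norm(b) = 1.74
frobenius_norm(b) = 1.39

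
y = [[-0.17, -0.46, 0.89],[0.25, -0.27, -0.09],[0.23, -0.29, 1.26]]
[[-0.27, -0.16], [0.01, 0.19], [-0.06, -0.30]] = y @ [[0.4, 0.17], [0.36, -0.43], [-0.04, -0.37]]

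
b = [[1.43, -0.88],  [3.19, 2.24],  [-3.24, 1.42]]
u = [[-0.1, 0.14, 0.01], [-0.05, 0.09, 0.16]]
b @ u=[[-0.1,0.12,-0.13], [-0.43,0.65,0.39], [0.25,-0.33,0.19]]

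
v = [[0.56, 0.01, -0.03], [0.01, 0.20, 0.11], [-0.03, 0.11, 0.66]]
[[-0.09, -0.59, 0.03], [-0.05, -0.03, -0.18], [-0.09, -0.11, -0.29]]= v@[[-0.17, -1.07, 0.05],[-0.17, -0.0, -0.75],[-0.11, -0.22, -0.31]]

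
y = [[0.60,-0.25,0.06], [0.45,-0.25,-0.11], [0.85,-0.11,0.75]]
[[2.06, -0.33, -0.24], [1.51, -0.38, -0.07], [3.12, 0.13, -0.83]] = y @ [[2.89,-1.13,-0.17], [-1.14,-1.07,0.36], [0.72,1.3,-0.86]]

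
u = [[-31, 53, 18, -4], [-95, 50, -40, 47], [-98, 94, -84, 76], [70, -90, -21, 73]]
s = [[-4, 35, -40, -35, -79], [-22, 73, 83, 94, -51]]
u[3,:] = [70, -90, -21, 73]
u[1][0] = -95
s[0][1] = 35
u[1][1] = 50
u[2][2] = -84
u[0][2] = 18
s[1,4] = -51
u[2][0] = -98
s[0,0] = -4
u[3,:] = [70, -90, -21, 73]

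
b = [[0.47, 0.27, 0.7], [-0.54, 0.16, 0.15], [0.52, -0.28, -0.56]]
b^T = [[0.47, -0.54, 0.52], [0.27, 0.16, -0.28], [0.70, 0.15, -0.56]]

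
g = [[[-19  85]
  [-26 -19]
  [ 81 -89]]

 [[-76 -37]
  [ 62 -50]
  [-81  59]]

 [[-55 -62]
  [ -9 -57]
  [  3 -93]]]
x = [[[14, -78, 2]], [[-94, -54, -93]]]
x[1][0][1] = -54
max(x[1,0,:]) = -54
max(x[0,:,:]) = 14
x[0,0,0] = 14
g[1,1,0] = 62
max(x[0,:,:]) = 14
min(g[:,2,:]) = -93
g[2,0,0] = -55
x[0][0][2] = 2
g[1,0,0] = -76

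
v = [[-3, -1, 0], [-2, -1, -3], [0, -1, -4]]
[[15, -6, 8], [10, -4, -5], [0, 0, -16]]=v @ [[-5, 2, -4], [0, 0, 4], [0, 0, 3]]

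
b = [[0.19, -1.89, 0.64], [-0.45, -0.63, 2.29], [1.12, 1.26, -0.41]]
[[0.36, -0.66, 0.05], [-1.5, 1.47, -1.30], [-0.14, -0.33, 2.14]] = b@ [[0.09, -0.63, 1.75], [-0.44, 0.51, 0.08], [-0.76, 0.66, -0.2]]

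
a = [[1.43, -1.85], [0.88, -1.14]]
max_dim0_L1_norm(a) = 2.99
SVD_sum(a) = [[1.43, -1.85],[0.88, -1.14]] + [[0.00,0.0], [-0.00,-0.0]]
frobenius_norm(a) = 2.75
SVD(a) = [[-0.85, -0.52], [-0.52, 0.85]] @ diag([2.746160839828813, 0.0008011184079579234]) @ [[-0.61, 0.79], [-0.79, -0.61]]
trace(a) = 0.29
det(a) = -0.00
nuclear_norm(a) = 2.75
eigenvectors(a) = [[0.85, 0.79],  [0.52, 0.61]]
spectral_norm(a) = 2.75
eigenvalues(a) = [0.3, -0.01]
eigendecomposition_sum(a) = [[1.40, -1.81], [0.86, -1.11]] + [[0.03, -0.04], [0.02, -0.03]]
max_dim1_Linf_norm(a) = 1.85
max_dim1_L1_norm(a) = 3.28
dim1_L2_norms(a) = [2.34, 1.44]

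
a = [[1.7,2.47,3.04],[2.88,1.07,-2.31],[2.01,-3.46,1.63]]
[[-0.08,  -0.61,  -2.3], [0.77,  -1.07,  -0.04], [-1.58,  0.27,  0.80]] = a @ [[-0.05, -0.24, -0.11], [0.31, -0.18, -0.45], [-0.25, 0.08, -0.33]]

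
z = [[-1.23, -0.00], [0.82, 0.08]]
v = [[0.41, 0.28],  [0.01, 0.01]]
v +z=[[-0.82,0.28], [0.83,0.09]]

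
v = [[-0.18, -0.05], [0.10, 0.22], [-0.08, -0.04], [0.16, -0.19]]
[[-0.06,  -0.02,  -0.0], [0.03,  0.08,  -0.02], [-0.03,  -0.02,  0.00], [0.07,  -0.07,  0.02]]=v@[[0.37, 0.02, 0.03],[-0.05, 0.36, -0.1]]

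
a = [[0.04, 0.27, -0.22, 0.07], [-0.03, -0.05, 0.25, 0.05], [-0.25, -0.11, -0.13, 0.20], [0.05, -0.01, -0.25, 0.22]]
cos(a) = [[0.97,-0.01,-0.03,0.01],[0.03,1.02,0.03,-0.03],[-0.02,0.02,1.00,0.00],[-0.04,-0.02,0.02,1.00]]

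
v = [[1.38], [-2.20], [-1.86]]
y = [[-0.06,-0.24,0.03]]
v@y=[[-0.08, -0.33, 0.04], [0.13, 0.53, -0.07], [0.11, 0.45, -0.06]]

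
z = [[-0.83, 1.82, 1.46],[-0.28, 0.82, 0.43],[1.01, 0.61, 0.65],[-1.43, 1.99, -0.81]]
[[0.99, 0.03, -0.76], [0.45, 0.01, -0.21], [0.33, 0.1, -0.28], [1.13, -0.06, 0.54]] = z@[[-0.00,0.07,0.05], [0.56,0.03,0.07], [-0.02,0.02,-0.58]]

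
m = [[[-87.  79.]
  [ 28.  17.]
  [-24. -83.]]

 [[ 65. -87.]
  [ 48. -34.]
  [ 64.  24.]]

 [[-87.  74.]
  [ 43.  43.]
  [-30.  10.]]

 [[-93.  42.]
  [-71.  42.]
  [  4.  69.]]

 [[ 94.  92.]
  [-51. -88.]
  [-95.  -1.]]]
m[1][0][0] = 65.0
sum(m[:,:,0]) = -192.0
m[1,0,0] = 65.0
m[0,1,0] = 28.0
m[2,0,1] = 74.0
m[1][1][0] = 48.0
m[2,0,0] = -87.0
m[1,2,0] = 64.0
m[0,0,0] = -87.0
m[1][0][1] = -87.0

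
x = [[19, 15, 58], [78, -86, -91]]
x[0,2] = 58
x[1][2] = -91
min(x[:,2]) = -91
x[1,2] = -91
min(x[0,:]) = 15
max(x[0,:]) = 58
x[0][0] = 19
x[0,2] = 58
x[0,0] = 19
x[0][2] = 58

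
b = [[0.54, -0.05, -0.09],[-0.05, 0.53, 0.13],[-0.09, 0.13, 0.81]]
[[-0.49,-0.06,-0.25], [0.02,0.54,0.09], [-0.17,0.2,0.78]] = b@[[-0.95, 0.0, -0.32], [0.03, 1.00, -0.09], [-0.32, 0.09, 0.94]]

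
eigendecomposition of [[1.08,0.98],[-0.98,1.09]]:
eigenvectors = [[0.71+0.00j, (0.71-0j)], [0.00+0.71j, 0.00-0.71j]]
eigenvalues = [(1.09+0.98j), (1.09-0.98j)]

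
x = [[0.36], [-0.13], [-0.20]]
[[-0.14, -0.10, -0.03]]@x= [[-0.03]]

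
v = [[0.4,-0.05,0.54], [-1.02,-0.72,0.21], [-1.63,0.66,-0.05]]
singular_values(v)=[1.98, 0.99, 0.52]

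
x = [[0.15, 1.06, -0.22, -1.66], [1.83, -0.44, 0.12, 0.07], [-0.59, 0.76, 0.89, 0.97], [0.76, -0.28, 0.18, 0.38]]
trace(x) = 0.98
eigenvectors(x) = [[(-0.27+0j), (-0.25+0.36j), (-0.25-0.36j), 0.15+0.00j],[(0.75+0j), (-0.1+0.48j), -0.10-0.48j, (0.47+0j)],[-0.51+0.00j, 0.73+0.00j, 0.73-0.00j, (-0.76+0j)],[(0.33+0j), 0.07+0.17j, 0.07-0.17j, (0.42+0j)]]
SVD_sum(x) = [[-0.31, 0.14, 0.02, -0.01], [1.66, -0.77, -0.13, 0.05], [-0.81, 0.38, 0.06, -0.02], [0.72, -0.34, -0.06, 0.02]] + [[0.26, 0.53, -0.55, -1.7], [0.0, 0.01, -0.01, -0.02], [-0.14, -0.28, 0.29, 0.90], [-0.05, -0.11, 0.11, 0.34]] + [[0.20, 0.38, 0.31, 0.05],[0.17, 0.32, 0.26, 0.04],[0.35, 0.67, 0.53, 0.09],[0.09, 0.16, 0.13, 0.02]] + [[0.00, 0.00, -0.0, 0.00], [-0.00, -0.0, 0.00, -0.00], [-0.00, -0.0, 0.0, -0.0], [0.0, 0.00, -0.0, 0.0]]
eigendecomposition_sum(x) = [[-0.39-0.00j, (0.45-0j), -0.03-0.00j, -0.42-0.00j], [(1.07+0j), -1.22+0.00j, 0.08+0.00j, 1.16+0.00j], [(-0.74-0j), (0.84-0j), (-0.06-0j), (-0.8-0j)], [0.47+0.00j, -0.54+0.00j, (0.04+0j), (0.51+0j)]] + [[(0.27+0.24j),(0.31+0.18j),(-0.09+0.28j),(-0.62+0.22j)], [0.38+0.13j,(0.39+0.06j),0.02+0.33j,-0.55+0.49j], [(0.07-0.6j),-0.04-0.59j,(0.47-0.13j),(0.89+0.65j)], [(0.14-0.04j),0.13-0.06j,0.07+0.10j,(-0.07+0.26j)]] + [[(0.27-0.24j), (0.31-0.18j), -0.09-0.28j, -0.62-0.22j], [0.38-0.13j, 0.39-0.06j, 0.02-0.33j, (-0.55-0.49j)], [0.07+0.60j, (-0.04+0.59j), (0.47+0.13j), (0.89-0.65j)], [0.14+0.04j, (0.13+0.06j), (0.07-0.1j), -0.07-0.26j]] + [[0j,  (-0-0j),  -0.00+0.00j,  0.00+0.00j], [0j,  (-0-0j),  -0.00+0.00j,  0.01+0.00j], [(-0-0j),  0.00+0.00j,  -0j,  -0.01-0.00j], [0j,  -0.00-0.00j,  -0.00+0.00j,  (0.01+0j)]]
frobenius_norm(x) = 3.32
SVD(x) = [[0.15, 0.87, -0.45, 0.13], [-0.83, 0.01, -0.38, -0.41], [0.4, -0.46, -0.78, -0.09], [-0.36, -0.17, -0.19, 0.90]] @ diag([2.215974650863848, 2.166122181654557, 1.1835412991433292, 0.0010169046514197065]) @ [[-0.9,0.42,0.07,-0.03],[0.14,0.28,-0.29,-0.90],[-0.38,-0.72,-0.57,-0.10],[0.15,0.47,-0.76,0.42]]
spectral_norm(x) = 2.22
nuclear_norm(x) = 5.57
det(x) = -0.01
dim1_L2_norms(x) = [1.99, 1.89, 1.63, 0.91]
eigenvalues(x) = [(-1.16+0j), (1.07+0.42j), (1.07-0.42j), 0j]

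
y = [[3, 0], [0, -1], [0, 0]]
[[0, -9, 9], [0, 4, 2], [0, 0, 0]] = y @ [[0, -3, 3], [0, -4, -2]]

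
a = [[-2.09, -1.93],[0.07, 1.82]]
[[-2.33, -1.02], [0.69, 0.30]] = a @[[0.79, 0.35], [0.35, 0.15]]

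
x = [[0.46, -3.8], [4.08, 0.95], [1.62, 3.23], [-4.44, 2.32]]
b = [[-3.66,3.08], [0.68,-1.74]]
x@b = [[-4.27, 8.03], [-14.29, 10.91], [-3.73, -0.63], [17.83, -17.71]]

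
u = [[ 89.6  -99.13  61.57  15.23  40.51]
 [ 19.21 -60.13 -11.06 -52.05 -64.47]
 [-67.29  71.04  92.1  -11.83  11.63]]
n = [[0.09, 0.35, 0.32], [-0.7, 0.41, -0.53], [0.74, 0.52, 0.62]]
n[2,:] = [0.743, 0.525, 0.621]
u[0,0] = 89.6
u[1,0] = 19.21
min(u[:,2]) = -11.06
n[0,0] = 0.093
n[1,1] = 0.408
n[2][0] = 0.743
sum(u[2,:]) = 95.64999999999999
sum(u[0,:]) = 107.78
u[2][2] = 92.1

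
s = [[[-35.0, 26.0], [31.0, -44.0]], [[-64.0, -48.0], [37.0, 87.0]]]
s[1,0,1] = -48.0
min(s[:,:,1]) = -48.0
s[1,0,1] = -48.0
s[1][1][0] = 37.0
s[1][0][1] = -48.0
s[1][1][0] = 37.0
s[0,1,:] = [31.0, -44.0]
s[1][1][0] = 37.0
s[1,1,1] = 87.0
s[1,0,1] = -48.0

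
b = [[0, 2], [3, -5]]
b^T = [[0, 3], [2, -5]]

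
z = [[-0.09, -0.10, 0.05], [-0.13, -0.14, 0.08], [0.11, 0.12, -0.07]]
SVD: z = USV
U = [[-0.47, -0.87, 0.16], [-0.67, 0.23, -0.7], [0.58, -0.43, -0.69]]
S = [0.31, 0.01, 0.0]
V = [[0.63, 0.68, -0.38], [0.08, 0.43, 0.9], [0.78, -0.6, 0.21]]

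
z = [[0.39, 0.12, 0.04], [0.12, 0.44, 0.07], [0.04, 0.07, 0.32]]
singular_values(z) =[0.56, 0.31, 0.28]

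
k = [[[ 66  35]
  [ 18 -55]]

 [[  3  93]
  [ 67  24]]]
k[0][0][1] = 35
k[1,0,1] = 93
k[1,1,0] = 67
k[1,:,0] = [3, 67]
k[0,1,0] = 18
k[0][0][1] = 35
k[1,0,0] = 3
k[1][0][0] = 3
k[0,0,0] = 66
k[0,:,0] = [66, 18]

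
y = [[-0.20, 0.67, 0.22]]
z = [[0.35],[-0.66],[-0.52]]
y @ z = [[-0.63]]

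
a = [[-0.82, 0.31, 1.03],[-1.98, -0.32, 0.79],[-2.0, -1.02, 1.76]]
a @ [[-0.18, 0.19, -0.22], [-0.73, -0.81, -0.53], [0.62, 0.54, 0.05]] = [[0.56, 0.15, 0.07], [1.08, 0.31, 0.64], [2.2, 1.4, 1.07]]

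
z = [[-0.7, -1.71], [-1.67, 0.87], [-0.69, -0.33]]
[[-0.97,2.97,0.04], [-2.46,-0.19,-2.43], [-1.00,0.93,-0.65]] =z @[[1.46, -0.65, 1.19], [-0.03, -1.47, -0.51]]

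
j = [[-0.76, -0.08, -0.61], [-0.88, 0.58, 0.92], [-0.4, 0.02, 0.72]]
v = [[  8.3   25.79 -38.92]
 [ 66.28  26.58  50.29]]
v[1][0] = 66.28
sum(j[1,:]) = 0.625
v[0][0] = 8.3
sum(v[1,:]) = 143.15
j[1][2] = 0.921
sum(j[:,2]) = 1.0310000000000001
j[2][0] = -0.402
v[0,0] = 8.3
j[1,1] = 0.584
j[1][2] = 0.921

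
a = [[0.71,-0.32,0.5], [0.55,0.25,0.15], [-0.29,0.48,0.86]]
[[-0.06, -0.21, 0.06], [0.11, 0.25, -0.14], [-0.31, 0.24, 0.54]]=a@[[0.23, 0.13, -0.36], [0.13, 0.77, -0.11], [-0.36, -0.11, 0.57]]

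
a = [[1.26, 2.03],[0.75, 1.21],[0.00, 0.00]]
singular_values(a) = [2.78, 0.0]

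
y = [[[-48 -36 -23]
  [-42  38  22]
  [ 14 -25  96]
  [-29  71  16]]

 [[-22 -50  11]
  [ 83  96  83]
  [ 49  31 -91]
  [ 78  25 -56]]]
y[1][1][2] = 83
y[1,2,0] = 49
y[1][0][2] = 11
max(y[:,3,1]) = 71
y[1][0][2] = 11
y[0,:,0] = [-48, -42, 14, -29]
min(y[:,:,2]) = -91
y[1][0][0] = -22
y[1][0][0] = -22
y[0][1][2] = 22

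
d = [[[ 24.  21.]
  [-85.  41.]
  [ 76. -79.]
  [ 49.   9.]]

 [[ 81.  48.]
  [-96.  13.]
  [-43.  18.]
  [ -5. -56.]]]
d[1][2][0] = -43.0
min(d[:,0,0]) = 24.0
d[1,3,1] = -56.0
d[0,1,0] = -85.0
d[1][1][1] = 13.0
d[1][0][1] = 48.0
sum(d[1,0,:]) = 129.0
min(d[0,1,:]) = -85.0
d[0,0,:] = [24.0, 21.0]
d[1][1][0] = -96.0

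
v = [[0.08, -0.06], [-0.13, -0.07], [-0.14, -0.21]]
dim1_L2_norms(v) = [0.1, 0.15, 0.25]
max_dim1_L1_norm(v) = 0.35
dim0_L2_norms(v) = [0.21, 0.23]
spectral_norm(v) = 0.29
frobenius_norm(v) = 0.31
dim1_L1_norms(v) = [0.14, 0.2, 0.35]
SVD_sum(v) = [[0.0, 0.01], [-0.09, -0.1], [-0.16, -0.19]] + [[0.08, -0.07], [-0.04, 0.03], [0.02, -0.02]]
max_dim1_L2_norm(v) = 0.25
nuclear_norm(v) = 0.40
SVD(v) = [[-0.02, -0.85], [0.48, 0.45], [0.88, -0.27]] @ diag([0.28600211515127155, 0.11705891734079392]) @ [[-0.65, -0.76], [-0.76, 0.65]]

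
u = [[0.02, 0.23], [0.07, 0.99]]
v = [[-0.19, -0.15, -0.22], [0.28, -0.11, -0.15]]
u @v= [[0.06, -0.03, -0.04], [0.26, -0.12, -0.16]]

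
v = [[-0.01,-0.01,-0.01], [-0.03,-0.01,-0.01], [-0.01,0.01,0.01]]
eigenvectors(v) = [[0.49, 0.40, -0.00], [0.87, -0.11, -0.71], [-0.11, -0.91, 0.71]]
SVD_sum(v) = [[-0.01,  -0.01,  -0.01], [-0.03,  -0.01,  -0.01], [-0.00,  -0.00,  -0.0]] + [[0.0, -0.0, -0.0], [-0.0, 0.00, 0.00], [-0.01, 0.01, 0.01]] + [[0.00,0.0,-0.0], [0.0,-0.0,0.00], [0.00,0.0,-0.00]]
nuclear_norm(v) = 0.06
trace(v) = -0.01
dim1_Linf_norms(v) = [0.01, 0.03, 0.01]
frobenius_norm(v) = 0.04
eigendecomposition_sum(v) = [[-0.02, -0.01, -0.01], [-0.03, -0.01, -0.01], [0.0, 0.00, 0.00]] + [[0.01,-0.0,-0.00],[-0.0,0.0,0.00],[-0.01,0.01,0.01]] + [[-0.0,  0.00,  -0.00],[-0.0,  0.00,  -0.00],[0.00,  -0.00,  0.00]]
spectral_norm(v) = 0.04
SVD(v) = [[-0.43,0.39,0.82], [-0.90,-0.14,-0.41], [-0.05,-0.91,0.41]] @ diag([0.03663936257755865, 0.018909180572150523, 1.3272276743036549e-19]) @ [[0.87, 0.35, 0.35], [0.5, -0.61, -0.61], [-0.00, 0.71, -0.71]]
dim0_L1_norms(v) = [0.05, 0.03, 0.03]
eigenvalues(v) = [-0.03, 0.02, 0.0]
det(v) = -0.00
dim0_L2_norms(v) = [0.03, 0.02, 0.02]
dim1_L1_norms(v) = [0.03, 0.05, 0.03]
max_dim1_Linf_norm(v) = 0.03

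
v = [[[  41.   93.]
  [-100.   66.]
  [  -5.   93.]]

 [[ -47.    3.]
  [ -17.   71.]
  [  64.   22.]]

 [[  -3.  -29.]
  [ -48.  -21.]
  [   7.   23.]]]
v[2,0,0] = -3.0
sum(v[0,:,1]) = 252.0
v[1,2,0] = 64.0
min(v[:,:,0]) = -100.0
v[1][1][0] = -17.0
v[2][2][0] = 7.0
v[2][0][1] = -29.0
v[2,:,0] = [-3.0, -48.0, 7.0]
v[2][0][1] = -29.0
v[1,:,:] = [[-47.0, 3.0], [-17.0, 71.0], [64.0, 22.0]]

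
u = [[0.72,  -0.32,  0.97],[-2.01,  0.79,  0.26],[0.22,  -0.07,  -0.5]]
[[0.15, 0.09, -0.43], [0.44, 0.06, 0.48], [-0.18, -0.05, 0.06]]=u @ [[-0.22, 0.09, -0.23],  [-0.1, 0.27, 0.10],  [0.28, 0.11, -0.24]]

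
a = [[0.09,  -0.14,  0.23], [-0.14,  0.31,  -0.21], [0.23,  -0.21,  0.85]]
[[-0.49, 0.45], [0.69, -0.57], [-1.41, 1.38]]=a@[[0.94, 1.04], [1.61, -0.55], [-1.52, 1.21]]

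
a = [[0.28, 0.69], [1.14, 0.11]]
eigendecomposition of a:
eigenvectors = [[0.65, -0.58],  [0.76, 0.82]]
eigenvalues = [1.09, -0.7]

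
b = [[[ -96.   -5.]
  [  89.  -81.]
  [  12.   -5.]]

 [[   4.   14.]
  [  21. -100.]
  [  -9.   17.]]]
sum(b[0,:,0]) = 5.0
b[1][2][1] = 17.0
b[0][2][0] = 12.0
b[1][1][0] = 21.0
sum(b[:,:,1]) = -160.0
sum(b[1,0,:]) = 18.0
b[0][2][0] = 12.0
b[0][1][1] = -81.0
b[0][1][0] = 89.0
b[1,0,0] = 4.0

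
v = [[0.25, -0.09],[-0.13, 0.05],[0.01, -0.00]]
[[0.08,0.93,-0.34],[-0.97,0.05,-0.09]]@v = [[-0.10,0.04],[-0.25,0.09]]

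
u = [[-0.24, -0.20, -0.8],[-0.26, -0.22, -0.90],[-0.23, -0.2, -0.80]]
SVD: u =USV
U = [[-0.55, 0.83, 0.02], [-0.62, -0.4, -0.67], [-0.55, -0.38, 0.74]]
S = [1.55, 0.01, 0.0]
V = [[0.27, 0.23, 0.93], [-0.93, -0.18, 0.32], [0.24, -0.96, 0.17]]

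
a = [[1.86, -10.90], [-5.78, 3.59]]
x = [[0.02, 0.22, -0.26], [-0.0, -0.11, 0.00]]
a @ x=[[0.04,  1.61,  -0.48], [-0.12,  -1.67,  1.5]]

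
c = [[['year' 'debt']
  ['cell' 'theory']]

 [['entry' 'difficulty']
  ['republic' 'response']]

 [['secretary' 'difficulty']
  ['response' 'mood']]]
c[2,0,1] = 'difficulty'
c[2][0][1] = 'difficulty'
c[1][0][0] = 'entry'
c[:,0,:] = [['year', 'debt'], ['entry', 'difficulty'], ['secretary', 'difficulty']]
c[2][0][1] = 'difficulty'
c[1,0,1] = 'difficulty'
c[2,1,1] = 'mood'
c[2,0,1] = 'difficulty'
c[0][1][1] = 'theory'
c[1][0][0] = 'entry'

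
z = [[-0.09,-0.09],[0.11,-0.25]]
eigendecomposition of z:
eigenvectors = [[0.54+0.40j, (0.54-0.4j)], [(0.74+0j), 0.74-0.00j]]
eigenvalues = [(-0.17+0.06j), (-0.17-0.06j)]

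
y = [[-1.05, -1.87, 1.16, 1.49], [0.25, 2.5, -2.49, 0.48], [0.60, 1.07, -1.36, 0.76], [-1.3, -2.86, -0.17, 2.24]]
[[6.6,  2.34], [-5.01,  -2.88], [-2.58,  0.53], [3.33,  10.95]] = y @ [[-1.36, 1.88], [0.93, -4.75], [3.22, -3.49], [2.13, -0.35]]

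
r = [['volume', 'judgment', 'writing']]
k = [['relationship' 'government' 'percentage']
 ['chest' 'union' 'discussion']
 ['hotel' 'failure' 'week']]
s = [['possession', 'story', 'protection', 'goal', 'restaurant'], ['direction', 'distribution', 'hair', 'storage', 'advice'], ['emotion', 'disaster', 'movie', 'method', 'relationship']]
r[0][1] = 'judgment'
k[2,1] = 'failure'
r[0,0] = 'volume'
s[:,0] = ['possession', 'direction', 'emotion']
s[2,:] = ['emotion', 'disaster', 'movie', 'method', 'relationship']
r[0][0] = 'volume'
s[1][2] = 'hair'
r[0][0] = 'volume'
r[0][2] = 'writing'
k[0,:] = ['relationship', 'government', 'percentage']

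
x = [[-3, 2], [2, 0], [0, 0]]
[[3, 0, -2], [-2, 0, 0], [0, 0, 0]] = x@[[-1, 0, 0], [0, 0, -1]]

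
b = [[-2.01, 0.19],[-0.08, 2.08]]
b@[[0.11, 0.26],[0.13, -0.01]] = [[-0.20, -0.52], [0.26, -0.04]]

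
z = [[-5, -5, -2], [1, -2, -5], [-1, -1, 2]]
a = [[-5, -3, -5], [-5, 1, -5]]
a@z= [[27, 36, 15], [31, 28, -5]]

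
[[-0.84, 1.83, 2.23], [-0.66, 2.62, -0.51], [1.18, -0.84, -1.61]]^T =[[-0.84,-0.66,1.18], [1.83,2.62,-0.84], [2.23,-0.51,-1.61]]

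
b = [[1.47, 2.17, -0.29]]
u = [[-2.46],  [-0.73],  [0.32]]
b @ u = [[-5.29]]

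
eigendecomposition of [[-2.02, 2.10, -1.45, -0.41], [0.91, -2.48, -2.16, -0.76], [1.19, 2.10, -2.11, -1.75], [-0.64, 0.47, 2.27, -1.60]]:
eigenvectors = [[(-0.28-0.33j),(-0.28+0.33j),-0.88+0.00j,(0.73+0j)], [-0.07-0.41j,(-0.07+0.41j),(0.38+0j),0.15+0.00j], [(-0.66+0j),-0.66-0.00j,(-0.15+0j),0.04+0.00j], [(-0.02+0.44j),-0.02-0.44j,(-0.24+0j),(0.67+0j)]]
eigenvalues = [(-1.44+3.06j), (-1.44-3.06j), (-3.27+0j), (-2.05+0j)]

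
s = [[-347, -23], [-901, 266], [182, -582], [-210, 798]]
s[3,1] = 798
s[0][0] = -347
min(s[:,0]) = -901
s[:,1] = [-23, 266, -582, 798]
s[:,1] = [-23, 266, -582, 798]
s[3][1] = 798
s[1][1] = 266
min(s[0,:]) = -347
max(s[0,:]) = -23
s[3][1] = 798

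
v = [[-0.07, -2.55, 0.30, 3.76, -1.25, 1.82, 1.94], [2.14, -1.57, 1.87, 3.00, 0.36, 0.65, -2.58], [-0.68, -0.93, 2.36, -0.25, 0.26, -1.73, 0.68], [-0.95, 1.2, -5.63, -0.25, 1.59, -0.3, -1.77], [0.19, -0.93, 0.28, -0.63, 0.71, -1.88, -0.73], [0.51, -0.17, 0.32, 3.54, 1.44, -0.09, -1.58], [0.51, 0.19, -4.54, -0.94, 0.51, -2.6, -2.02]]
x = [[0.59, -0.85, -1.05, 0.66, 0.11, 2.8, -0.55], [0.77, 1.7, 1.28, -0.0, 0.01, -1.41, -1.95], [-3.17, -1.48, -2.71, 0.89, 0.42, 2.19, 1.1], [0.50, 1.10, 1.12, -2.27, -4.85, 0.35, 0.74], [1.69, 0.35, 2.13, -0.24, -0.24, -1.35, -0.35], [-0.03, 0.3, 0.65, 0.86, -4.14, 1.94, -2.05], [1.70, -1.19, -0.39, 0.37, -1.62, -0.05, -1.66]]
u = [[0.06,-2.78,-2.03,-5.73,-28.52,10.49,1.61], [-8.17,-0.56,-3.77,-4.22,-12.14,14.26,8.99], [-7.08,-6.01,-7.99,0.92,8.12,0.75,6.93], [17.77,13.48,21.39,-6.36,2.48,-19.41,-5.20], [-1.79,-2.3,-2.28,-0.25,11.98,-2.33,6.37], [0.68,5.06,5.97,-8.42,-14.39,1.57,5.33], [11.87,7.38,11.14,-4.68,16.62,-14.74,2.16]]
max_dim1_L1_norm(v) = 12.17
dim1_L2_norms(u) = [31.16, 23.04, 16.29, 37.49, 14.26, 19.25, 28.97]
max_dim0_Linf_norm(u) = 28.52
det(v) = 440.50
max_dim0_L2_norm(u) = 40.74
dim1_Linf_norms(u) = [28.52, 14.26, 8.12, 21.39, 11.98, 14.39, 16.62]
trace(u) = 0.86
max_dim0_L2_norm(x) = 6.6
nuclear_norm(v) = 26.80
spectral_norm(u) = 53.08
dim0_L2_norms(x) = [4.12, 2.94, 4.06, 2.7, 6.6, 4.51, 3.6]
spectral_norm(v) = 9.12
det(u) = -77956.41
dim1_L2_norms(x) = [3.28, 3.3, 5.15, 5.66, 3.09, 5.13, 3.16]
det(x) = -178.89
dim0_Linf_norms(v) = [2.14, 2.55, 5.63, 3.76, 1.59, 2.6, 2.58]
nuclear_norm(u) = 118.84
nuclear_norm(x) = 23.71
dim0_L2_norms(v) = [2.55, 3.49, 7.85, 6.09, 2.67, 4.14, 4.6]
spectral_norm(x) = 7.61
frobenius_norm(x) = 11.23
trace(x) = -2.65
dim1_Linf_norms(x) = [2.8, 1.95, 3.17, 4.85, 2.13, 4.14, 1.7]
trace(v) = -0.93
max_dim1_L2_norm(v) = 6.31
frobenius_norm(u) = 67.72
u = v @ x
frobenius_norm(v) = 12.76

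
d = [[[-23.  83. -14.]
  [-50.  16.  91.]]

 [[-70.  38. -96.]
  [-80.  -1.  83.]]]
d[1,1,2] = 83.0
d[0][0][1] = 83.0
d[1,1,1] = -1.0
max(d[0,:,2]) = 91.0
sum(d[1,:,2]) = -13.0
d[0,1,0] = -50.0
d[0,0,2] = -14.0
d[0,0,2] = -14.0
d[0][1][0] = -50.0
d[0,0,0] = -23.0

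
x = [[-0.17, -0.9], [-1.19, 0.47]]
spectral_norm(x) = 1.30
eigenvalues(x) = [-0.93, 1.23]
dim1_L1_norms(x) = [1.07, 1.66]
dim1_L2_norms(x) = [0.92, 1.28]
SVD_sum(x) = [[0.28, -0.17], [-1.07, 0.66]] + [[-0.45, -0.73],[-0.12, -0.19]]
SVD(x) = [[0.25, -0.97], [-0.97, -0.25]] @ diag([1.301523985381111, 0.8842710644806094]) @ [[0.85, -0.52], [0.52, 0.85]]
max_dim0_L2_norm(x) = 1.2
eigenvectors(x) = [[-0.76, 0.54],[-0.65, -0.84]]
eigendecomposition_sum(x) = [[-0.60, -0.39],[-0.51, -0.33]] + [[0.43, -0.51], [-0.68, 0.8]]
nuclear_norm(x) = 2.19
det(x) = -1.15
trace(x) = 0.30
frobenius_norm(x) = 1.57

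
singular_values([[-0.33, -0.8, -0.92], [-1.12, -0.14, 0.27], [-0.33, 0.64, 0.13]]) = [1.35, 1.2, 0.44]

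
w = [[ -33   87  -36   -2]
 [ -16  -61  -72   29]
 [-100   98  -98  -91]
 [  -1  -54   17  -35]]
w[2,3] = -91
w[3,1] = -54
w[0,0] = -33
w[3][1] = -54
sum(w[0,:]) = 16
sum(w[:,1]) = 70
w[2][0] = -100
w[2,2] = -98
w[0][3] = -2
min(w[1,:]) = -72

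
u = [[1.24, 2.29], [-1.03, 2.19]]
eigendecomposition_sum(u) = [[(0.62+1.01j),(1.15-1.34j)],  [-0.52+0.60j,1.09+0.45j]] + [[(0.62-1.01j), (1.15+1.34j)], [(-0.52-0.6j), (1.09-0.45j)]]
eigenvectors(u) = [[0.83+0.00j, (0.83-0j)], [0.17+0.53j, 0.17-0.53j]]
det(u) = 5.07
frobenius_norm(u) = 3.56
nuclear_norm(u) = 4.77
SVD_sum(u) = [[0.19, 2.37], [0.16, 2.10]] + [[1.05, -0.08], [-1.19, 0.09]]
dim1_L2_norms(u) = [2.6, 2.42]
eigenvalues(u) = [(1.72+1.46j), (1.72-1.46j)]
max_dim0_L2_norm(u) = 3.17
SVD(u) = [[0.75, 0.66], [0.66, -0.75]] @ diag([3.175804788913128, 1.5977997192127806]) @ [[0.08, 1.0], [1.00, -0.08]]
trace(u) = 3.43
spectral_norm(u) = 3.18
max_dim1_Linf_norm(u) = 2.29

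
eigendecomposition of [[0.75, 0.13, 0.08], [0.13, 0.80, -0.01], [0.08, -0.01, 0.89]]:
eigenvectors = [[0.77, -0.57, -0.29], [-0.59, -0.45, -0.68], [-0.25, -0.69, 0.68]]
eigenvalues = [0.62, 0.95, 0.87]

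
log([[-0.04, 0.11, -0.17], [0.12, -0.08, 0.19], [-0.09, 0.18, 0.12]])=[[-2.31+0.93j, -0.91-1.26j, 0.01+0.95j], [-0.61-1.11j, (-1.8+1.51j), -0.12-1.14j], [0.25+0.68j, (0.11-0.93j), -1.38+0.70j]]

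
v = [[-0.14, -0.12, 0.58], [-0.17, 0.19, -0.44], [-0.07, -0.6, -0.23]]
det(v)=0.111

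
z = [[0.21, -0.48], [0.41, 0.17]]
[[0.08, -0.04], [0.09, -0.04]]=z @ [[0.25,-0.11], [-0.05,0.04]]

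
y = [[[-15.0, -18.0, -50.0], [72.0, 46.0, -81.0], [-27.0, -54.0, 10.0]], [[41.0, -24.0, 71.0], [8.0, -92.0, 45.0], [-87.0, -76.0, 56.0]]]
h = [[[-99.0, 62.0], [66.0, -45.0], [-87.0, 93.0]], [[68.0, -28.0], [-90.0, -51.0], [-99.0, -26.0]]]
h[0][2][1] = 93.0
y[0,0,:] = [-15.0, -18.0, -50.0]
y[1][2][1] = -76.0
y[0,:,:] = [[-15.0, -18.0, -50.0], [72.0, 46.0, -81.0], [-27.0, -54.0, 10.0]]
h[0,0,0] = -99.0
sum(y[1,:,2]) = 172.0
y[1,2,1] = -76.0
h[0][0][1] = 62.0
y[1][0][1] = -24.0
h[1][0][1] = -28.0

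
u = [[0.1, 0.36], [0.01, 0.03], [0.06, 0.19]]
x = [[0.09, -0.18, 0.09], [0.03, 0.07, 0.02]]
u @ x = [[0.02, 0.01, 0.02], [0.0, 0.00, 0.0], [0.01, 0.0, 0.01]]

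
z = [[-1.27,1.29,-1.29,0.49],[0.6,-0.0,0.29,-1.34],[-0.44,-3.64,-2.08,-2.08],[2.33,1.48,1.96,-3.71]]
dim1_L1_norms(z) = [4.34, 2.23, 8.24, 9.48]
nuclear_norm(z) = 11.95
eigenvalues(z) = [(-3.41+2.54j), (-3.41-2.54j), (-0.19+0j), (-0.05+0j)]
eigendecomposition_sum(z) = [[(-0.52-0.1j), -0.31-0.41j, -0.54-0.38j, (0.57-0.44j)],[(0.31+0.38j), -0.03+0.48j, (0.15+0.59j), (-0.66-0.03j)],[(-0.3+1.49j), (-1.2+0.89j), -1.11+1.53j, -1.25-1.63j],[1.20+0.67j, (0.44+1.28j), (1.01+1.38j), (-1.75+0.62j)]] + [[-0.52+0.10j, -0.31+0.41j, (-0.54+0.38j), (0.57+0.44j)], [(0.31-0.38j), (-0.03-0.48j), (0.15-0.59j), -0.66+0.03j], [(-0.3-1.49j), (-1.2-0.89j), -1.11-1.53j, (-1.25+1.63j)], [1.20-0.67j, 0.44-1.28j, 1.01-1.38j, -1.75-0.62j]] + [[-0.26+0.00j,2.59+0.00j,-0.30+0.00j,(-0.84-0j)], [-0.01+0.00j,(0.13+0j),(-0.02+0j),-0.04-0.00j], [0.17-0.00j,(-1.73-0j),(0.2-0j),(0.56+0j)], [(-0.08+0j),0.80+0.00j,-0.09+0.00j,-0.26-0.00j]] + [[0.03-0.00j, (-0.67-0j), (0.08-0j), 0.20+0.00j], [0.00-0.00j, (-0.08-0j), 0.01-0.00j, (0.02+0j)], [(-0.02+0j), (0.48+0j), -0.06+0.00j, -0.15-0.00j], [0.01-0.00j, (-0.2-0j), (0.02-0j), 0.06+0.00j]]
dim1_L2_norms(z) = [2.28, 1.5, 4.7, 5.02]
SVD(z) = [[-0.20, -0.2, -0.96, 0.02], [0.24, 0.16, -0.10, -0.95], [-0.23, 0.95, -0.15, 0.12], [0.92, 0.16, -0.22, 0.28]] @ diag([5.375997924095003, 4.7423259979243575, 1.8305402674003703, 0.0035747675084442567]) @ [[0.49, 0.36, 0.49, -0.62], [0.06, -0.74, -0.29, -0.61], [0.38, -0.56, 0.59, 0.44], [0.78, 0.11, -0.58, 0.23]]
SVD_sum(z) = [[-0.54,-0.4,-0.53,0.68],[0.63,0.46,0.62,-0.79],[-0.62,-0.46,-0.62,0.78],[2.44,1.8,2.42,-3.08]] + [[-0.06, 0.71, 0.28, 0.58], [0.05, -0.57, -0.22, -0.47], [0.29, -3.33, -1.3, -2.75], [0.05, -0.55, -0.21, -0.45]] + [[-0.67,0.98,-1.03,-0.77], [-0.07,0.10,-0.11,-0.08], [-0.10,0.15,-0.16,-0.12], [-0.16,0.23,-0.24,-0.18]] + [[0.00, 0.0, -0.00, 0.00], [-0.00, -0.0, 0.00, -0.00], [0.0, 0.0, -0.00, 0.00], [0.0, 0.00, -0.0, 0.00]]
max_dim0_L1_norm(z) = 7.62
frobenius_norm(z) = 7.40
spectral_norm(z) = 5.38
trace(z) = -7.06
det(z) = 0.17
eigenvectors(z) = [[(-0-0.24j), (-0+0.24j), 0.80+0.00j, (-0.79+0j)], [-0.14+0.17j, -0.14-0.17j, (0.04+0j), (-0.09+0j)], [-0.70+0.00j, (-0.7-0j), (-0.54+0j), (0.57+0j)], [-0.19+0.60j, (-0.19-0.6j), (0.25+0j), (-0.23+0j)]]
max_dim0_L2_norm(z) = 4.49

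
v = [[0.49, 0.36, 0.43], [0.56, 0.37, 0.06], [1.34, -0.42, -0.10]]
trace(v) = 0.76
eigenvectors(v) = [[0.37, -0.66, -0.03], [-0.14, -0.53, -0.76], [-0.92, -0.54, 0.65]]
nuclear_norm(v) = 2.53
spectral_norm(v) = 1.54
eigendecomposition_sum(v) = [[-0.25, 0.15, 0.16],[0.1, -0.06, -0.06],[0.62, -0.36, -0.40]] + [[0.75, 0.2, 0.27], [0.6, 0.16, 0.22], [0.61, 0.17, 0.22]] + [[-0.0,  0.01,  -0.0], [-0.13,  0.26,  -0.09], [0.11,  -0.22,  0.08]]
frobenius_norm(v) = 1.73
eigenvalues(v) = [-0.71, 1.13, 0.34]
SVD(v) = [[-0.31,-0.74,-0.6],[-0.34,-0.5,0.80],[-0.89,0.45,-0.10]] @ diag([1.5393941057342913, 0.7524825264518572, 0.233956907602986]) @ [[-1.00, 0.09, -0.04], [-0.05, -0.85, -0.52], [0.08, 0.52, -0.85]]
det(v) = -0.27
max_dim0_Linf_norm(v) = 1.34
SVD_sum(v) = [[0.47, -0.04, 0.02], [0.52, -0.05, 0.02], [1.36, -0.12, 0.06]] + [[0.03, 0.47, 0.29], [0.02, 0.32, 0.2], [-0.02, -0.29, -0.18]] + [[-0.01, -0.07, 0.12],[0.02, 0.10, -0.16],[-0.0, -0.01, 0.02]]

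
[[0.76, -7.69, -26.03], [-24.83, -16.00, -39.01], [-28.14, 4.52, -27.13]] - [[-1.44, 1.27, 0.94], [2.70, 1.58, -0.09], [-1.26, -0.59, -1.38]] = [[2.20, -8.96, -26.97], [-27.53, -17.58, -38.92], [-26.88, 5.11, -25.75]]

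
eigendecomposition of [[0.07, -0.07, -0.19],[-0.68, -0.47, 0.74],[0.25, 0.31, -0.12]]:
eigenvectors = [[-0.02, 0.78, -0.55], [0.91, -0.46, 0.79], [-0.41, 0.42, 0.28]]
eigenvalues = [-0.79, 0.01, 0.27]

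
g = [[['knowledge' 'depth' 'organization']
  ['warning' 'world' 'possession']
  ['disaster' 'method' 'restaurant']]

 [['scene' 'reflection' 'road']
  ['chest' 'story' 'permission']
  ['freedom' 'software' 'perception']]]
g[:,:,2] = [['organization', 'possession', 'restaurant'], ['road', 'permission', 'perception']]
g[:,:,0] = [['knowledge', 'warning', 'disaster'], ['scene', 'chest', 'freedom']]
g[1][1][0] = 'chest'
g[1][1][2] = 'permission'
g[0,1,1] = 'world'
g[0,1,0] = 'warning'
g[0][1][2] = 'possession'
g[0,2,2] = 'restaurant'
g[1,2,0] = 'freedom'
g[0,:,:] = [['knowledge', 'depth', 'organization'], ['warning', 'world', 'possession'], ['disaster', 'method', 'restaurant']]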